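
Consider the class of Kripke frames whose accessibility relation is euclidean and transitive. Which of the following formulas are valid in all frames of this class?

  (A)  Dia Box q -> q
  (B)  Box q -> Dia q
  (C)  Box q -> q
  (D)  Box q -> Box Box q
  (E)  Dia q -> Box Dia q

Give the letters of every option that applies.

(A) Dia Box q -> q is the dual of axiom B, which corresponds to symmetry. Such an R need not be symmetric — not valid.
(B) Box q -> Dia q is axiom D; it is valid on a frame exactly when R is serial. Such an R need not be serial, so not valid.
(C) axiom T: valid iff R is reflexive. Such an R need not be reflexive — not valid.
(D) Box q -> Box Box q (axiom 4) characterises the transitive frames. Every such R is transitive — valid.
(E) Dia q -> Box Dia q (axiom 5) characterises the euclidean frames. Every such R is euclidean — valid.

D, E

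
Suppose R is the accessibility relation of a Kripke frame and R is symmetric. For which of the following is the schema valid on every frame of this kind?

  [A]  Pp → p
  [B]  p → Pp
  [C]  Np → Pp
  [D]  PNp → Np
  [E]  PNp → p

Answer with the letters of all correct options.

(A) Pp → p is valid only on frames where every R-edge is a self-loop. Such an R need not be a subset of the identity — not valid.
(B) p → Pp (the dual of axiom T) characterises the reflexive frames. Such an R need not be reflexive — not valid.
(C) Np → Pp is axiom D; it is valid on a frame exactly when R is serial. Such an R need not be serial, so not valid.
(D) PNp → Np is the dual of axiom 5, which corresponds to the euclidean property. Such an R need not be euclidean — not valid.
(E) the dual of axiom B: valid iff R is symmetric. Every such R is symmetric — valid.

E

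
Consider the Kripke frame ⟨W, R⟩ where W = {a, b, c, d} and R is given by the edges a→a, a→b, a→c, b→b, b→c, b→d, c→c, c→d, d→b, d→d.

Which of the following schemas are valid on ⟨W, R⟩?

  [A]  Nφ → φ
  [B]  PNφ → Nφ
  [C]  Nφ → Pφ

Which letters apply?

A, C

R is reflexive: each world relates to itself.
R is not euclidean: a R b and a R a but not b R a.
R is serial: every world has an R-successor.
(A) Nφ → φ (axiom T) characterises the reflexive frames. R is reflexive — valid.
(B) PNφ → Nφ is the dual of axiom 5; it is valid on a frame exactly when R is euclidean. R is not euclidean, so not valid.
(C) Nφ → Pφ is axiom D; it is valid on a frame exactly when R is serial. R is serial, so valid.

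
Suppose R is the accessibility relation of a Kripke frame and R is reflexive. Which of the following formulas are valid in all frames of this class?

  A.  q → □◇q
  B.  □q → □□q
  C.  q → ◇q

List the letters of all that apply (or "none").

C

A reflexive relation is serial.
(A) q → □◇q is axiom B, which corresponds to symmetry. Such an R need not be symmetric — not valid.
(B) □q → □□q is axiom 4, which corresponds to transitivity. Such an R need not be transitive — not valid.
(C) q → ◇q is the dual of axiom T; it is valid on a frame exactly when R is reflexive. Every such R is reflexive, so valid.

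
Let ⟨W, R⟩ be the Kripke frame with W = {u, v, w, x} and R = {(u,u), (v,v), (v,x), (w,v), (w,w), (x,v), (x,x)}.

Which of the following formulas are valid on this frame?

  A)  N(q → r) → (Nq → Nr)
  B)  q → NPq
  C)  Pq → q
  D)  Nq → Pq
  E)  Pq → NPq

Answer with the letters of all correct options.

R is not symmetric: w R v but not v R w.
R is not euclidean: w R v and w R w but not v R w.
R is serial: every world has an R-successor.
R is not a subset of the identity: v R x with v ≠ x.
(A) N(q → r) → (Nq → Nr) is the K axiom; it holds on all frames — valid.
(B) axiom B: valid iff R is symmetric. R is not symmetric — not valid.
(C) Pq → q is valid only on frames where every R-edge is a self-loop. Here R ⊄ identity — not valid.
(D) Nq → Pq is axiom D; it is valid on a frame exactly when R is serial. R is serial, so valid.
(E) Pq → NPq is axiom 5; it is valid on a frame exactly when R is euclidean. R is not euclidean, so not valid.

A, D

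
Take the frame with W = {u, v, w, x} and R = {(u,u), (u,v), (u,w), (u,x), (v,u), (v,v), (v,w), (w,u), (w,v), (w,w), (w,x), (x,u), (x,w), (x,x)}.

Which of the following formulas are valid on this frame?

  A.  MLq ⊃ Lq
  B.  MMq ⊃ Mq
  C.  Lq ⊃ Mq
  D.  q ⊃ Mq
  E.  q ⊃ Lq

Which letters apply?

R is reflexive: each world relates to itself.
R is not transitive: v R u and u R x but not v R x.
R is not euclidean: u R v and u R x but not v R x.
R is serial: every world has an R-successor.
R is not a subset of the identity: u R v with u ≠ v.
(A) the dual of axiom 5: valid iff R is euclidean. R is not euclidean — not valid.
(B) MMq ⊃ Mq (the dual of axiom 4) characterises the transitive frames. R is not transitive — not valid.
(C) Lq ⊃ Mq is axiom D, which corresponds to seriality. R is serial — valid.
(D) q ⊃ Mq is the dual of axiom T; it is valid on a frame exactly when R is reflexive. R is reflexive, so valid.
(E) q ⊃ Lq is valid only on frames where every R-edge is a self-loop. Here R ⊄ identity — not valid.

C, D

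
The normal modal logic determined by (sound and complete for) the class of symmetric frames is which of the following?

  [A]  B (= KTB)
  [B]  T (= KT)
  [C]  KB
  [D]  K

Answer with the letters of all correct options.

(A) B (= KTB) is determined by the class of reflexive and symmetric frames.
(B) T (= KT) is determined by the class of reflexive frames.
(C) KB is determined by exactly this class.
(D) K is determined by the class of arbitrary frames.

C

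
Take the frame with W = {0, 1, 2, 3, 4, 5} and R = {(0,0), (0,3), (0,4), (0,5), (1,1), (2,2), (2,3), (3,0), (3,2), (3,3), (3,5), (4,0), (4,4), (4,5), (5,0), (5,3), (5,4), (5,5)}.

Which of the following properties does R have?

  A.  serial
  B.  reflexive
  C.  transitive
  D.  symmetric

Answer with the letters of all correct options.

(A) serial: every world has an R-successor.
(B) reflexive: each world relates to itself.
(C) not transitive: 0 R 3 and 3 R 2 but not 0 R 2.
(D) symmetric: every R-edge is matched by its reverse.

A, B, D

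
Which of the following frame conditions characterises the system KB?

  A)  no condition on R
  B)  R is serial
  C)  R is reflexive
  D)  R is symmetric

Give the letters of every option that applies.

(A) this class determines K, not KB.
(B) this class determines D, not KB.
(C) this class determines T (= KT), not KB.
(D) KB is sound and complete for exactly this class.

D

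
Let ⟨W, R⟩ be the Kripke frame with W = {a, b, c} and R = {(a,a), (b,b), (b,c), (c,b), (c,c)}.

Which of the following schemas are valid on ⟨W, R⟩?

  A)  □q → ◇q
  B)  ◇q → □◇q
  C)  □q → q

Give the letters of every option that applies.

R is reflexive: each world relates to itself.
R is euclidean: any two R-successors of the same world are R-related.
R is serial: every world has an R-successor.
(A) □q → ◇q is axiom D; it is valid on a frame exactly when R is serial. R is serial, so valid.
(B) ◇q → □◇q (axiom 5) characterises the euclidean frames. R is euclidean — valid.
(C) □q → q is axiom T; it is valid on a frame exactly when R is reflexive. R is reflexive, so valid.

A, B, C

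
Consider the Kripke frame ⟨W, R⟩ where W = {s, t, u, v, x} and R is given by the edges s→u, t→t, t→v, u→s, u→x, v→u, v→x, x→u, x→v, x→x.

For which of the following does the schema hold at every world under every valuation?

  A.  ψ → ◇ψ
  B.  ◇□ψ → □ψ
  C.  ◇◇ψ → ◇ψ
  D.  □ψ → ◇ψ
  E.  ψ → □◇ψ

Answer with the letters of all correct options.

D

R is not reflexive: not s R s.
R is not symmetric: t R v but not v R t.
R is not transitive: s R u and u R s but not s R s.
R is not euclidean: t R v and t R t but not v R t.
R is serial: every world has an R-successor.
(A) the dual of axiom T: valid iff R is reflexive. R is not reflexive — not valid.
(B) the dual of axiom 5: valid iff R is euclidean. R is not euclidean — not valid.
(C) ◇◇ψ → ◇ψ is the dual of axiom 4; it is valid on a frame exactly when R is transitive. R is not transitive, so not valid.
(D) axiom D: valid iff R is serial. R is serial — valid.
(E) ψ → □◇ψ is axiom B, which corresponds to symmetry. R is not symmetric — not valid.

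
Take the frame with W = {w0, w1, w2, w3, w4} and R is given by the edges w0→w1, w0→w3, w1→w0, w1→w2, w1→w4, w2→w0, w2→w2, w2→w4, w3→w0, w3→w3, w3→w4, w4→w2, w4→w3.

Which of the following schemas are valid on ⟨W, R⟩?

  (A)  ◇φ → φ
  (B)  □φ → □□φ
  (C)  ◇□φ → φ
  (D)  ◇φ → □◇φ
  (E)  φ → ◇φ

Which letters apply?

none

R is not reflexive: not w0 R w0.
R is not symmetric: w1 R w2 but not w2 R w1.
R is not transitive: w0 R w1 and w1 R w0 but not w0 R w0.
R is not euclidean: w0 R w1 and w0 R w3 but not w1 R w3.
R is not a subset of the identity: w0 R w1 with w0 ≠ w1.
(A) ◇φ → φ (the converse of T) corresponds to R being a subset of the identity. Here R ⊄ identity, so not valid.
(B) □φ → □□φ is axiom 4; it is valid on a frame exactly when R is transitive. R is not transitive, so not valid.
(C) ◇□φ → φ is the dual of axiom B, which corresponds to symmetry. R is not symmetric — not valid.
(D) ◇φ → □◇φ (axiom 5) characterises the euclidean frames. R is not euclidean — not valid.
(E) the dual of axiom T: valid iff R is reflexive. R is not reflexive — not valid.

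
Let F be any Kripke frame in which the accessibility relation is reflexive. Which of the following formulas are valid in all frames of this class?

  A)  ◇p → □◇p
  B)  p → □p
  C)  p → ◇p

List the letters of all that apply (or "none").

A reflexive relation is serial.
(A) ◇p → □◇p is axiom 5, which corresponds to the euclidean property. Such an R need not be euclidean — not valid.
(B) p → □p is equivalent to ◇p→p; it holds exactly when R ⊆ identity. Such an R need not be a subset of the identity — not valid.
(C) the dual of axiom T: valid iff R is reflexive. Every such R is reflexive — valid.

C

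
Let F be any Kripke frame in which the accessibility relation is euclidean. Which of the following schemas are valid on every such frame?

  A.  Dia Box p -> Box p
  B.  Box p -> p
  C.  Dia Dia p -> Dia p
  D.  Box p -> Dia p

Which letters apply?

A

(A) Dia Box p -> Box p (the dual of axiom 5) characterises the euclidean frames. Every such R is euclidean — valid.
(B) Box p -> p is axiom T; it is valid on a frame exactly when R is reflexive. Such an R need not be reflexive, so not valid.
(C) the dual of axiom 4: valid iff R is transitive. Such an R need not be transitive — not valid.
(D) Box p -> Dia p (axiom D) characterises the serial frames. Such an R need not be serial — not valid.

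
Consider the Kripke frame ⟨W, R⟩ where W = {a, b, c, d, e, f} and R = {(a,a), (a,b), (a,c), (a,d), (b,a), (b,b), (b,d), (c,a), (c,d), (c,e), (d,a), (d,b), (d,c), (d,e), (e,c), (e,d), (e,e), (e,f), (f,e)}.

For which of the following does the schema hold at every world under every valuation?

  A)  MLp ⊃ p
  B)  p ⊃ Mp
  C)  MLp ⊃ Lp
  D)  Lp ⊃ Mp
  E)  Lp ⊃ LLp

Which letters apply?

R is not reflexive: not c R c.
R is symmetric: every R-edge is matched by its reverse.
R is not transitive: a R c and c R e but not a R e.
R is not euclidean: a R b and a R c but not b R c.
R is serial: every world has an R-successor.
(A) MLp ⊃ p is the dual of axiom B, which corresponds to symmetry. R is symmetric — valid.
(B) p ⊃ Mp (the dual of axiom T) characterises the reflexive frames. R is not reflexive — not valid.
(C) MLp ⊃ Lp is the dual of axiom 5; it is valid on a frame exactly when R is euclidean. R is not euclidean, so not valid.
(D) Lp ⊃ Mp is axiom D; it is valid on a frame exactly when R is serial. R is serial, so valid.
(E) axiom 4: valid iff R is transitive. R is not transitive — not valid.

A, D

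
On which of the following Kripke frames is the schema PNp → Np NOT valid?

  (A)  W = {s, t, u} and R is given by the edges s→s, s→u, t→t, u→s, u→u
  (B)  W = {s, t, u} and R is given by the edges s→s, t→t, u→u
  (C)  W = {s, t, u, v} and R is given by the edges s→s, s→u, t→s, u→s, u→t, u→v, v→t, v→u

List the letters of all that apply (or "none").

The schema PNp → Np is the dual of axiom 5; it is valid on a frame iff R is euclidean.
(A) R is euclidean (any two R-successors of the same world are R-related), so the schema is valid here.
(B) R is euclidean (any two R-successors of the same world are R-related), so the schema is valid here.
(C) R is not euclidean (u R s and u R t but not s R t), so the schema fails here.

C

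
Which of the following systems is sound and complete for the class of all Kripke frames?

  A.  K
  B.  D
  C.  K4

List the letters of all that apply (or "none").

(A) K is determined by exactly this class.
(B) D is determined by the class of serial frames.
(C) K4 is determined by the class of transitive frames.

A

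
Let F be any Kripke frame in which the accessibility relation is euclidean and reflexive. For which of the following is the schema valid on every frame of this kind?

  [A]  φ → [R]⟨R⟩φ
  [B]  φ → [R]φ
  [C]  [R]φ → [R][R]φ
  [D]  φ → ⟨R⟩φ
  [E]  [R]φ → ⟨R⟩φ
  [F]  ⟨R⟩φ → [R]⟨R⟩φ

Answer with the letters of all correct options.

A reflexive euclidean relation is also symmetric (from wRw and wRv the euclidean condition gives vRw) and hence transitive; it is an equivalence relation.
(A) axiom B: valid iff R is symmetric. Every such R is symmetric — valid.
(B) φ → [R]φ is valid only on frames where every R-edge is a self-loop. Such an R need not be a subset of the identity — not valid.
(C) [R]φ → [R][R]φ (axiom 4) characterises the transitive frames. Every such R is transitive — valid.
(D) φ → ⟨R⟩φ is the dual of axiom T; it is valid on a frame exactly when R is reflexive. Every such R is reflexive, so valid.
(E) [R]φ → ⟨R⟩φ is axiom D, which corresponds to seriality. Every such R is serial — valid.
(F) ⟨R⟩φ → [R]⟨R⟩φ (axiom 5) characterises the euclidean frames. Every such R is euclidean — valid.

A, C, D, E, F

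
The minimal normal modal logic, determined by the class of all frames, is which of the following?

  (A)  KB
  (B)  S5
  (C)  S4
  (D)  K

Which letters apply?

(A) KB is determined by the class of symmetric frames.
(B) S5 is determined by the class of reflexive, symmetric, and transitive frames.
(C) S4 is determined by the class of reflexive and transitive frames.
(D) K is determined by exactly this class.

D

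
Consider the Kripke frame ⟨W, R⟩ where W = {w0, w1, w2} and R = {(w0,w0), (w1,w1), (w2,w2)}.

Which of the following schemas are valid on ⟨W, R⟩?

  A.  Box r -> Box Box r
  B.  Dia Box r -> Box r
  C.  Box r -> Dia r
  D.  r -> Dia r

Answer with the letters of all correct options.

A, B, C, D

R is reflexive: each world relates to itself.
R is transitive: R is closed under composition.
R is euclidean: any two R-successors of the same world are R-related.
R is serial: every world has an R-successor.
(A) axiom 4: valid iff R is transitive. R is transitive — valid.
(B) Dia Box r -> Box r is the dual of axiom 5; it is valid on a frame exactly when R is euclidean. R is euclidean, so valid.
(C) Box r -> Dia r (axiom D) characterises the serial frames. R is serial — valid.
(D) r -> Dia r is the dual of axiom T, which corresponds to reflexivity. R is reflexive — valid.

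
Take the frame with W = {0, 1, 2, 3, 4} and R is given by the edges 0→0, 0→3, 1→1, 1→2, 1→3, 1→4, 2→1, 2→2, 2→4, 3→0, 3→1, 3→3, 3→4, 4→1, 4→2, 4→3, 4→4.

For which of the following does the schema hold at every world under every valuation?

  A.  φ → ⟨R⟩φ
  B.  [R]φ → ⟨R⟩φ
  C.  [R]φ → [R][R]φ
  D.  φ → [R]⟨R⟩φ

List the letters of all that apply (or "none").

A, B, D

R is reflexive: each world relates to itself.
R is symmetric: every R-edge is matched by its reverse.
R is not transitive: 0 R 3 and 3 R 1 but not 0 R 1.
R is serial: every world has an R-successor.
(A) the dual of axiom T: valid iff R is reflexive. R is reflexive — valid.
(B) [R]φ → ⟨R⟩φ (axiom D) characterises the serial frames. R is serial — valid.
(C) [R]φ → [R][R]φ is axiom 4; it is valid on a frame exactly when R is transitive. R is not transitive, so not valid.
(D) φ → [R]⟨R⟩φ (axiom B) characterises the symmetric frames. R is symmetric — valid.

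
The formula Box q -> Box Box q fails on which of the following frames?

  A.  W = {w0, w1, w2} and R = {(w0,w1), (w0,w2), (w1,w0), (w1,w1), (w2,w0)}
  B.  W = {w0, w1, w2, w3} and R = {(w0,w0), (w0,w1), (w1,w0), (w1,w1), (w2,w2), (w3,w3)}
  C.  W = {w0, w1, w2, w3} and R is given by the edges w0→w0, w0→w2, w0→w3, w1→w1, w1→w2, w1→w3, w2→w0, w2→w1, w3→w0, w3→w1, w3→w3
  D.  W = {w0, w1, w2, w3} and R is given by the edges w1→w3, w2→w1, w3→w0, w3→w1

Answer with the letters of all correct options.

The schema Box q -> Box Box q is axiom 4; it is valid on a frame iff R is transitive.
(A) R is not transitive (w0 R w1 and w1 R w0 but not w0 R w0), so the schema fails here.
(B) R is transitive (R is closed under composition), so the schema is valid here.
(C) R is not transitive (w0 R w2 and w2 R w1 but not w0 R w1), so the schema fails here.
(D) R is not transitive (w1 R w3 and w3 R w0 but not w1 R w0), so the schema fails here.

A, C, D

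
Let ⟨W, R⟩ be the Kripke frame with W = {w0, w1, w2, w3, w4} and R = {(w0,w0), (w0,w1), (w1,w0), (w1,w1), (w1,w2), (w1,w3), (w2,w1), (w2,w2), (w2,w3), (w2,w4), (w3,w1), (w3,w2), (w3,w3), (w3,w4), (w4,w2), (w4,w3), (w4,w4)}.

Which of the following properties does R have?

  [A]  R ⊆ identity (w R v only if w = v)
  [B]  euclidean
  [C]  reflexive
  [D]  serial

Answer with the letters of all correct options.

(A) not ⊆ identity: w0 R w1 with w0 ≠ w1.
(B) not euclidean: w1 R w0 and w1 R w2 but not w0 R w2.
(C) reflexive: each world relates to itself.
(D) serial: every world has an R-successor.

C, D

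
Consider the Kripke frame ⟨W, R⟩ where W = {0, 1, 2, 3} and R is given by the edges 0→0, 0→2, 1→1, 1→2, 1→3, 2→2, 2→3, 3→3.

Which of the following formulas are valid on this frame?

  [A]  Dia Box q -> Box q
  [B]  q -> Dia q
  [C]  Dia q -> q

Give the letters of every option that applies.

B

R is reflexive: each world relates to itself.
R is not euclidean: 0 R 2 and 0 R 0 but not 2 R 0.
R is not a subset of the identity: 0 R 2 with 0 ≠ 2.
(A) Dia Box q -> Box q is the dual of axiom 5; it is valid on a frame exactly when R is euclidean. R is not euclidean, so not valid.
(B) q -> Dia q is the dual of axiom T; it is valid on a frame exactly when R is reflexive. R is reflexive, so valid.
(C) Dia q -> q is valid only on frames where every R-edge is a self-loop. Here R ⊄ identity — not valid.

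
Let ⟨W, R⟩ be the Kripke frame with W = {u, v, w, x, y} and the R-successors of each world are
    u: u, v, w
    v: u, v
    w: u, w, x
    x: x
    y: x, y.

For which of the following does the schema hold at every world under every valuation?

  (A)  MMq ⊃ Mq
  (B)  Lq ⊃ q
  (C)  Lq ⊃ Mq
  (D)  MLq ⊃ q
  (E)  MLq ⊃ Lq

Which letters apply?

R is reflexive: each world relates to itself.
R is not symmetric: w R x but not x R w.
R is not transitive: u R w and w R x but not u R x.
R is not euclidean: u R v and u R w but not v R w.
R is serial: every world has an R-successor.
(A) MMq ⊃ Mq is the dual of axiom 4, which corresponds to transitivity. R is not transitive — not valid.
(B) Lq ⊃ q is axiom T, which corresponds to reflexivity. R is reflexive — valid.
(C) Lq ⊃ Mq is axiom D, which corresponds to seriality. R is serial — valid.
(D) MLq ⊃ q (the dual of axiom B) characterises the symmetric frames. R is not symmetric — not valid.
(E) MLq ⊃ Lq is the dual of axiom 5; it is valid on a frame exactly when R is euclidean. R is not euclidean, so not valid.

B, C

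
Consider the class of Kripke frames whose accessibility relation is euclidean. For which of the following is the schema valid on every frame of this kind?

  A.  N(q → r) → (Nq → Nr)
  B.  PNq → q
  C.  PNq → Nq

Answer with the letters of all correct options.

(A) this is just K, valid on every normal frame.
(B) PNq → q (the dual of axiom B) characterises the symmetric frames. Such an R need not be symmetric — not valid.
(C) PNq → Nq is the dual of axiom 5, which corresponds to the euclidean property. Every such R is euclidean — valid.

A, C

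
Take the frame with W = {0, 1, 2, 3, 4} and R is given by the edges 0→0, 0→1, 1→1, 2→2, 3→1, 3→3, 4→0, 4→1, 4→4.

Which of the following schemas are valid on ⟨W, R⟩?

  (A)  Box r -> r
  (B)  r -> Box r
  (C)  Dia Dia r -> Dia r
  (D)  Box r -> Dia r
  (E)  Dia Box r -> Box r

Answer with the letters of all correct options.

R is reflexive: each world relates to itself.
R is transitive: R is closed under composition.
R is not euclidean: 0 R 1 and 0 R 0 but not 1 R 0.
R is serial: every world has an R-successor.
R is not a subset of the identity: 0 R 1 with 0 ≠ 1.
(A) Box r -> r (axiom T) characterises the reflexive frames. R is reflexive — valid.
(B) r -> Box r (equivalent to ◇p→p) corresponds to R being a subset of the identity. Here R ⊄ identity, so not valid.
(C) the dual of axiom 4: valid iff R is transitive. R is transitive — valid.
(D) axiom D: valid iff R is serial. R is serial — valid.
(E) Dia Box r -> Box r (the dual of axiom 5) characterises the euclidean frames. R is not euclidean — not valid.

A, C, D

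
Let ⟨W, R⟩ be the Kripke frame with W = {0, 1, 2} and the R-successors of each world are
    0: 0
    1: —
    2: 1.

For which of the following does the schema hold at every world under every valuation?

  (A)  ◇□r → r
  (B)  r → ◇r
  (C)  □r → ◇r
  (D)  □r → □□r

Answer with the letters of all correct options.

D

R is not reflexive: not 1 R 1.
R is not symmetric: 2 R 1 but not 1 R 2.
R is transitive: R is closed under composition.
R is not serial: 1 has no R-successor.
(A) ◇□r → r is the dual of axiom B, which corresponds to symmetry. R is not symmetric — not valid.
(B) r → ◇r is the dual of axiom T, which corresponds to reflexivity. R is not reflexive — not valid.
(C) axiom D: valid iff R is serial. R is not serial — not valid.
(D) □r → □□r (axiom 4) characterises the transitive frames. R is transitive — valid.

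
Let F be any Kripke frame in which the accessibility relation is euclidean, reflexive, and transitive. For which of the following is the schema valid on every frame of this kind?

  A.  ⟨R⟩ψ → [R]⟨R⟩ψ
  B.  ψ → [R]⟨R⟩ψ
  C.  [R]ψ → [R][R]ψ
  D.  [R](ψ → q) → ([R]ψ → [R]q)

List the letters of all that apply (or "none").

A, B, C, D

A relation that is euclidean, reflexive, and transitive is also serial and symmetric.
(A) ⟨R⟩ψ → [R]⟨R⟩ψ (axiom 5) characterises the euclidean frames. Every such R is euclidean — valid.
(B) ψ → [R]⟨R⟩ψ is axiom B; it is valid on a frame exactly when R is symmetric. Every such R is symmetric, so valid.
(C) [R]ψ → [R][R]ψ is axiom 4; it is valid on a frame exactly when R is transitive. Every such R is transitive, so valid.
(D) [R](ψ → q) → ([R]ψ → [R]q) is the K axiom; it holds on all frames — valid.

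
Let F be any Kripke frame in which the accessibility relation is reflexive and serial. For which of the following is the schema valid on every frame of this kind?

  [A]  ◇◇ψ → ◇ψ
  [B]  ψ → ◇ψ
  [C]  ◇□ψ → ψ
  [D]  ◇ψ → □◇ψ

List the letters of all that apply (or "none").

(A) ◇◇ψ → ◇ψ (the dual of axiom 4) characterises the transitive frames. Such an R need not be transitive — not valid.
(B) ψ → ◇ψ (the dual of axiom T) characterises the reflexive frames. Every such R is reflexive — valid.
(C) ◇□ψ → ψ is the dual of axiom B; it is valid on a frame exactly when R is symmetric. Such an R need not be symmetric, so not valid.
(D) ◇ψ → □◇ψ (axiom 5) characterises the euclidean frames. Such an R need not be euclidean — not valid.

B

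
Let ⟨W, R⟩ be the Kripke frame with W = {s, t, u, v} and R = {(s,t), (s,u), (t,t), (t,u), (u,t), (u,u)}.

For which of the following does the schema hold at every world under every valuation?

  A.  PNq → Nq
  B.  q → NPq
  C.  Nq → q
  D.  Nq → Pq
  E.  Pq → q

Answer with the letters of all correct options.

R is not reflexive: not s R s.
R is not symmetric: s R t but not t R s.
R is euclidean: any two R-successors of the same world are R-related.
R is not serial: v has no R-successor.
R is not a subset of the identity: s R t with s ≠ t.
(A) PNq → Nq (the dual of axiom 5) characterises the euclidean frames. R is euclidean — valid.
(B) q → NPq is axiom B, which corresponds to symmetry. R is not symmetric — not valid.
(C) Nq → q (axiom T) characterises the reflexive frames. R is not reflexive — not valid.
(D) Nq → Pq is axiom D; it is valid on a frame exactly when R is serial. R is not serial, so not valid.
(E) Pq → q (the converse of T) corresponds to R being a subset of the identity. Here R ⊄ identity, so not valid.

A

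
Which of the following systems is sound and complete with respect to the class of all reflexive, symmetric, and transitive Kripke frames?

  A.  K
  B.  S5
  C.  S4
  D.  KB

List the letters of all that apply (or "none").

B

(A) K is determined by the class of arbitrary frames.
(B) S5 is determined by exactly this class.
(C) S4 is determined by the class of reflexive and transitive frames.
(D) KB is determined by the class of symmetric frames.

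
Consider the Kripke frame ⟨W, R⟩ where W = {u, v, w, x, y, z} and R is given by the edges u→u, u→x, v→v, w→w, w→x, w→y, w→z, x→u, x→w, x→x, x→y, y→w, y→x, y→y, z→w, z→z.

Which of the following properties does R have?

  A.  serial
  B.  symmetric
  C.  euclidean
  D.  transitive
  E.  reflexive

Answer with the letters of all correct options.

A, B, E

(A) serial: every world has an R-successor.
(B) symmetric: every R-edge is matched by its reverse.
(C) not euclidean: w R x and w R z but not x R z.
(D) not transitive: u R x and x R w but not u R w.
(E) reflexive: each world relates to itself.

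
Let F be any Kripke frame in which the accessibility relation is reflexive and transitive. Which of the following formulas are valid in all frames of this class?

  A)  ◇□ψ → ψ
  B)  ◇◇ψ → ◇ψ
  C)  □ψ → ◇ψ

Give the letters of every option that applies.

Reflexive relations are serial.
(A) ◇□ψ → ψ is the dual of axiom B; it is valid on a frame exactly when R is symmetric. Such an R need not be symmetric, so not valid.
(B) the dual of axiom 4: valid iff R is transitive. Every such R is transitive — valid.
(C) □ψ → ◇ψ is axiom D, which corresponds to seriality. Every such R is serial — valid.

B, C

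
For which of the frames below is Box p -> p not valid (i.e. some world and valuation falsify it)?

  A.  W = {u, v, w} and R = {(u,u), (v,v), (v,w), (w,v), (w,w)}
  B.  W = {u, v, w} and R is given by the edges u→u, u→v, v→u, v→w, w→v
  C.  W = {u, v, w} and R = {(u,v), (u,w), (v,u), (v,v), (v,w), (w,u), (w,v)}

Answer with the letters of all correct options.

The schema Box p -> p is axiom T; it is valid on a frame iff R is reflexive.
(A) R is reflexive (each world relates to itself), so the schema is valid here.
(B) R is not reflexive (not v R v), so the schema fails here.
(C) R is not reflexive (not u R u), so the schema fails here.

B, C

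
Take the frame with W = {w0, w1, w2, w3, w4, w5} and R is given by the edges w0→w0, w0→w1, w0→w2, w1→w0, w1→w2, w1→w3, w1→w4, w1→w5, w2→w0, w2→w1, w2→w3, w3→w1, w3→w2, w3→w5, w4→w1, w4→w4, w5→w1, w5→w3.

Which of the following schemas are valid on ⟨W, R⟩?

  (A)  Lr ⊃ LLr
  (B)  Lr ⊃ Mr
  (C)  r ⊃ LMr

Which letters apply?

R is symmetric: every R-edge is matched by its reverse.
R is not transitive: w0 R w1 and w1 R w3 but not w0 R w3.
R is serial: every world has an R-successor.
(A) Lr ⊃ LLr is axiom 4; it is valid on a frame exactly when R is transitive. R is not transitive, so not valid.
(B) Lr ⊃ Mr (axiom D) characterises the serial frames. R is serial — valid.
(C) r ⊃ LMr is axiom B; it is valid on a frame exactly when R is symmetric. R is symmetric, so valid.

B, C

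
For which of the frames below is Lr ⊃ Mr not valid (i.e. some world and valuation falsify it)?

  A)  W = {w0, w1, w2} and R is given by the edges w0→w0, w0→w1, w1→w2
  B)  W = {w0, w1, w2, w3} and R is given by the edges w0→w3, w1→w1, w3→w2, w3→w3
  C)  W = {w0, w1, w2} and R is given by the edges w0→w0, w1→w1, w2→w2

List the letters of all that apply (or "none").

A, B

The schema Lr ⊃ Mr is axiom D; it is valid on a frame iff R is serial.
(A) R is not serial (w2 has no R-successor), so the schema fails here.
(B) R is not serial (w2 has no R-successor), so the schema fails here.
(C) R is serial (every world has an R-successor), so the schema is valid here.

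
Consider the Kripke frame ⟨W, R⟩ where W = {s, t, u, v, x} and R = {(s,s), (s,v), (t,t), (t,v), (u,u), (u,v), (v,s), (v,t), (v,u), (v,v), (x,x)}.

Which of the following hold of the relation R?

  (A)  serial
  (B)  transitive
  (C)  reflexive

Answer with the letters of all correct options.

A, C

(A) serial: every world has an R-successor.
(B) not transitive: s R v and v R t but not s R t.
(C) reflexive: each world relates to itself.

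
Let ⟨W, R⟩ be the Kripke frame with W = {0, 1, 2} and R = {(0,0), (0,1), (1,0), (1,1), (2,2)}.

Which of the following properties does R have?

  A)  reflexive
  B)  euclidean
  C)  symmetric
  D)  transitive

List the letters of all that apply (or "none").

A, B, C, D

(A) reflexive: each world relates to itself.
(B) euclidean: any two R-successors of the same world are R-related.
(C) symmetric: every R-edge is matched by its reverse.
(D) transitive: R is closed under composition.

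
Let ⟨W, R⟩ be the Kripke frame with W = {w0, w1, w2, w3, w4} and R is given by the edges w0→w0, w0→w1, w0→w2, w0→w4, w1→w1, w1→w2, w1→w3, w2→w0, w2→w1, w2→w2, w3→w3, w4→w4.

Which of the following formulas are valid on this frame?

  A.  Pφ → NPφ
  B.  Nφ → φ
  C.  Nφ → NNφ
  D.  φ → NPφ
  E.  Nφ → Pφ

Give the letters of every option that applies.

B, E

R is reflexive: each world relates to itself.
R is not symmetric: w0 R w1 but not w1 R w0.
R is not transitive: w0 R w1 and w1 R w3 but not w0 R w3.
R is not euclidean: w0 R w1 and w0 R w0 but not w1 R w0.
R is serial: every world has an R-successor.
(A) Pφ → NPφ is axiom 5; it is valid on a frame exactly when R is euclidean. R is not euclidean, so not valid.
(B) Nφ → φ is axiom T; it is valid on a frame exactly when R is reflexive. R is reflexive, so valid.
(C) Nφ → NNφ is axiom 4, which corresponds to transitivity. R is not transitive — not valid.
(D) φ → NPφ is axiom B, which corresponds to symmetry. R is not symmetric — not valid.
(E) Nφ → Pφ (axiom D) characterises the serial frames. R is serial — valid.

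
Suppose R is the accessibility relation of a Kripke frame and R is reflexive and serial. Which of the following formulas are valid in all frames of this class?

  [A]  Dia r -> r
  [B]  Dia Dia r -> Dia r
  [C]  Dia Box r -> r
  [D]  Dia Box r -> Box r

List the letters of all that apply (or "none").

none

(A) Dia r -> r is the converse of T; it holds exactly when R ⊆ identity. Such an R need not be a subset of the identity — not valid.
(B) Dia Dia r -> Dia r (the dual of axiom 4) characterises the transitive frames. Such an R need not be transitive — not valid.
(C) the dual of axiom B: valid iff R is symmetric. Such an R need not be symmetric — not valid.
(D) Dia Box r -> Box r (the dual of axiom 5) characterises the euclidean frames. Such an R need not be euclidean — not valid.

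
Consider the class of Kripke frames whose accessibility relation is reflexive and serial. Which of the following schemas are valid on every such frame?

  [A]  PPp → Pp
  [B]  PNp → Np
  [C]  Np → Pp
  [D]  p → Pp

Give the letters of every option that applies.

(A) PPp → Pp is the dual of axiom 4; it is valid on a frame exactly when R is transitive. Such an R need not be transitive, so not valid.
(B) PNp → Np (the dual of axiom 5) characterises the euclidean frames. Such an R need not be euclidean — not valid.
(C) Np → Pp is axiom D; it is valid on a frame exactly when R is serial. Every such R is serial, so valid.
(D) the dual of axiom T: valid iff R is reflexive. Every such R is reflexive — valid.

C, D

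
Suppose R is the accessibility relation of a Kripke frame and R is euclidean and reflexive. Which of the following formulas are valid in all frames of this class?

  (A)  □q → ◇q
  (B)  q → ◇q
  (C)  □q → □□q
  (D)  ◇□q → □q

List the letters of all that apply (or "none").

A reflexive euclidean relation is also symmetric (from wRw and wRv the euclidean condition gives vRw) and hence transitive; it is an equivalence relation.
(A) □q → ◇q is axiom D, which corresponds to seriality. Every such R is serial — valid.
(B) q → ◇q is the dual of axiom T; it is valid on a frame exactly when R is reflexive. Every such R is reflexive, so valid.
(C) □q → □□q is axiom 4; it is valid on a frame exactly when R is transitive. Every such R is transitive, so valid.
(D) ◇□q → □q (the dual of axiom 5) characterises the euclidean frames. Every such R is euclidean — valid.

A, B, C, D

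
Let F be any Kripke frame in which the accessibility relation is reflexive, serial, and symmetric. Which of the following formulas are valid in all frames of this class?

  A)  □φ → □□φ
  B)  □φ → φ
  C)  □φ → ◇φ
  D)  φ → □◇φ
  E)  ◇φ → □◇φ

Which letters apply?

B, C, D

(A) □φ → □□φ is axiom 4; it is valid on a frame exactly when R is transitive. Such an R need not be transitive, so not valid.
(B) □φ → φ (axiom T) characterises the reflexive frames. Every such R is reflexive — valid.
(C) □φ → ◇φ (axiom D) characterises the serial frames. Every such R is serial — valid.
(D) φ → □◇φ (axiom B) characterises the symmetric frames. Every such R is symmetric — valid.
(E) ◇φ → □◇φ is axiom 5, which corresponds to the euclidean property. Such an R need not be euclidean — not valid.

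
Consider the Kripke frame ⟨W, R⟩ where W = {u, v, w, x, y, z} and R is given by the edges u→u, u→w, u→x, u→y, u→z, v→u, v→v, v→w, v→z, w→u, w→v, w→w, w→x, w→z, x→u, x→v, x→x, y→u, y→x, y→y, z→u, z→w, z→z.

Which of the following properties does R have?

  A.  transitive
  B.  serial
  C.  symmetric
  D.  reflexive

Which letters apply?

B, D

(A) not transitive: u R w and w R v but not u R v.
(B) serial: every world has an R-successor.
(C) not symmetric: v R u but not u R v.
(D) reflexive: each world relates to itself.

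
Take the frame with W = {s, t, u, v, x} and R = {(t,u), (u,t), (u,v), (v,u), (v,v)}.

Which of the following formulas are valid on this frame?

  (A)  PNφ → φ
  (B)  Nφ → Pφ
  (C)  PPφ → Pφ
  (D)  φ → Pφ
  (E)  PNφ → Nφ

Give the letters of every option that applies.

R is not reflexive: not s R s.
R is symmetric: every R-edge is matched by its reverse.
R is not transitive: t R u and u R t but not t R t.
R is not euclidean: u R t and u R v but not t R v.
R is not serial: s has no R-successor.
(A) PNφ → φ is the dual of axiom B, which corresponds to symmetry. R is symmetric — valid.
(B) Nφ → Pφ (axiom D) characterises the serial frames. R is not serial — not valid.
(C) the dual of axiom 4: valid iff R is transitive. R is not transitive — not valid.
(D) the dual of axiom T: valid iff R is reflexive. R is not reflexive — not valid.
(E) the dual of axiom 5: valid iff R is euclidean. R is not euclidean — not valid.

A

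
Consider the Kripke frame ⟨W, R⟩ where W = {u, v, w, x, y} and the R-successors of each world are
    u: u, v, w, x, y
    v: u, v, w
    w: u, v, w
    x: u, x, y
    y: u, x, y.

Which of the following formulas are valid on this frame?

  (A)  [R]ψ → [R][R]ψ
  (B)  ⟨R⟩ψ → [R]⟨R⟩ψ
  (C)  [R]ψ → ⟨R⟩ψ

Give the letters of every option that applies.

C

R is not transitive: v R u and u R x but not v R x.
R is not euclidean: u R v and u R x but not v R x.
R is serial: every world has an R-successor.
(A) [R]ψ → [R][R]ψ is axiom 4, which corresponds to transitivity. R is not transitive — not valid.
(B) ⟨R⟩ψ → [R]⟨R⟩ψ is axiom 5; it is valid on a frame exactly when R is euclidean. R is not euclidean, so not valid.
(C) [R]ψ → ⟨R⟩ψ is axiom D, which corresponds to seriality. R is serial — valid.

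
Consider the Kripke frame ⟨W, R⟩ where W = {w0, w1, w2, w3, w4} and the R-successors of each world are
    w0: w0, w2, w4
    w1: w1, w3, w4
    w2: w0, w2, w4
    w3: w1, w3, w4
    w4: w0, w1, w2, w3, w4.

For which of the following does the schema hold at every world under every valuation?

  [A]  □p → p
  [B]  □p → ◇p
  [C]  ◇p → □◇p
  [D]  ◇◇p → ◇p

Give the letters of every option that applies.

A, B

R is reflexive: each world relates to itself.
R is not transitive: w0 R w4 and w4 R w1 but not w0 R w1.
R is not euclidean: w4 R w0 and w4 R w1 but not w0 R w1.
R is serial: every world has an R-successor.
(A) □p → p is axiom T; it is valid on a frame exactly when R is reflexive. R is reflexive, so valid.
(B) □p → ◇p is axiom D; it is valid on a frame exactly when R is serial. R is serial, so valid.
(C) ◇p → □◇p is axiom 5, which corresponds to the euclidean property. R is not euclidean — not valid.
(D) the dual of axiom 4: valid iff R is transitive. R is not transitive — not valid.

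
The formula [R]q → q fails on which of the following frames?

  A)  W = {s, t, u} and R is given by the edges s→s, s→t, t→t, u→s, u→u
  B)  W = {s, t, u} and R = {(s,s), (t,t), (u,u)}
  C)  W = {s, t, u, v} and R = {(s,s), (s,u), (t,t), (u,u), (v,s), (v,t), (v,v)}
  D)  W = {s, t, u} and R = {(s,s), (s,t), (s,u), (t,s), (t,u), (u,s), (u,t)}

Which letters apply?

The schema [R]q → q is axiom T; it is valid on a frame iff R is reflexive.
(A) R is reflexive (each world relates to itself), so the schema is valid here.
(B) R is reflexive (each world relates to itself), so the schema is valid here.
(C) R is reflexive (each world relates to itself), so the schema is valid here.
(D) R is not reflexive (not t R t), so the schema fails here.

D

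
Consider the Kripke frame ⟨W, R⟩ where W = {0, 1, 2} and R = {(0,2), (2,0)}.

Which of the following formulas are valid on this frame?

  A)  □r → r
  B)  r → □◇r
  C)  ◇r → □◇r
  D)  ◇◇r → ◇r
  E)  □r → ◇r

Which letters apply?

R is not reflexive: not 0 R 0.
R is symmetric: every R-edge is matched by its reverse.
R is not transitive: 0 R 2 and 2 R 0 but not 0 R 0.
R is not euclidean: 0 R 2 and 0 R 2 but not 2 R 2.
R is not serial: 1 has no R-successor.
(A) □r → r is axiom T; it is valid on a frame exactly when R is reflexive. R is not reflexive, so not valid.
(B) r → □◇r (axiom B) characterises the symmetric frames. R is symmetric — valid.
(C) ◇r → □◇r is axiom 5, which corresponds to the euclidean property. R is not euclidean — not valid.
(D) ◇◇r → ◇r is the dual of axiom 4; it is valid on a frame exactly when R is transitive. R is not transitive, so not valid.
(E) □r → ◇r is axiom D; it is valid on a frame exactly when R is serial. R is not serial, so not valid.

B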